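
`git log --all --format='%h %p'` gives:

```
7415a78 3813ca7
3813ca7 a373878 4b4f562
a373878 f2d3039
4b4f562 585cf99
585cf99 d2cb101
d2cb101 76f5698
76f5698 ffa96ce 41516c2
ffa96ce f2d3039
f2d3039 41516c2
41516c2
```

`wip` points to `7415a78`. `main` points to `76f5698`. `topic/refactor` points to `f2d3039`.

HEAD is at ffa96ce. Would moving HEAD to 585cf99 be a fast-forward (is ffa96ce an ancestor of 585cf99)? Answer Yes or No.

A fast-forward from ffa96ce to 585cf99 is possible iff ffa96ce is an ancestor of 585cf99.
Ancestors of 585cf99: {41516c2, 585cf99, 76f5698, d2cb101, f2d3039, ffa96ce}.
ffa96ce is among them, so fast-forward is possible.

Yes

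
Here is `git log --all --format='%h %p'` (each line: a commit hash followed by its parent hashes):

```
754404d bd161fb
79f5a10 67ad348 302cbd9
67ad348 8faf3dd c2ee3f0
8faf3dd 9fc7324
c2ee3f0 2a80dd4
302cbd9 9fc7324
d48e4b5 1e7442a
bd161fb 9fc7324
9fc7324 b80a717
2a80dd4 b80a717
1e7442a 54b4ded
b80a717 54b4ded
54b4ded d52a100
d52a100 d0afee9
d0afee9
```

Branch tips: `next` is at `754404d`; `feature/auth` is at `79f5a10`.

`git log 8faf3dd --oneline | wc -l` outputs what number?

6

Walking parent pointers from 8faf3dd: reachable set = {54b4ded, 8faf3dd, 9fc7324, b80a717, d0afee9, d52a100}.
That is 6 commits.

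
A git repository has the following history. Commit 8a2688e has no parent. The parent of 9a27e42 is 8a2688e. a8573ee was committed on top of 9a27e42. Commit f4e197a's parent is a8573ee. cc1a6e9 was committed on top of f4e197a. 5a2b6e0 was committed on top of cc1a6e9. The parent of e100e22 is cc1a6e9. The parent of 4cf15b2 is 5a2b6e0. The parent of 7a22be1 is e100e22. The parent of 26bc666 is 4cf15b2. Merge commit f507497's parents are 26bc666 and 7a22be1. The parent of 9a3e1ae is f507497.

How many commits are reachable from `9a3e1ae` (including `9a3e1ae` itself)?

Walking parent pointers from 9a3e1ae: reachable set = {26bc666, 4cf15b2, 5a2b6e0, 7a22be1, 8a2688e, 9a27e42, 9a3e1ae, a8573ee, cc1a6e9, e100e22, f4e197a, f507497}.
That is 12 commits.

12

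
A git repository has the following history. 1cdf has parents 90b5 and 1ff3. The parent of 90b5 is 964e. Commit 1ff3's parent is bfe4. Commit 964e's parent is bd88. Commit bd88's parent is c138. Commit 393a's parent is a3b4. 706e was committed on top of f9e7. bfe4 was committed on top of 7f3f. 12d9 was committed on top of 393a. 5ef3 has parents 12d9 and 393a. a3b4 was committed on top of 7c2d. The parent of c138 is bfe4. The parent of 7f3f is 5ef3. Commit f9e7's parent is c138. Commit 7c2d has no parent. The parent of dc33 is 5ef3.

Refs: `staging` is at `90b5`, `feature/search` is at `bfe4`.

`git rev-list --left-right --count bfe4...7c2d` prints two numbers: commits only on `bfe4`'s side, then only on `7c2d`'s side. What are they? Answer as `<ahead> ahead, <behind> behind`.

Reachable from bfe4: {12d9, 393a, 5ef3, 7c2d, 7f3f, a3b4, bfe4}.
Reachable from 7c2d: {7c2d}.
Only in bfe4's history (ahead): {12d9, 393a, 5ef3, 7f3f, a3b4, bfe4} — 6.
Only in 7c2d's history (behind): {} — 0.

6 ahead, 0 behind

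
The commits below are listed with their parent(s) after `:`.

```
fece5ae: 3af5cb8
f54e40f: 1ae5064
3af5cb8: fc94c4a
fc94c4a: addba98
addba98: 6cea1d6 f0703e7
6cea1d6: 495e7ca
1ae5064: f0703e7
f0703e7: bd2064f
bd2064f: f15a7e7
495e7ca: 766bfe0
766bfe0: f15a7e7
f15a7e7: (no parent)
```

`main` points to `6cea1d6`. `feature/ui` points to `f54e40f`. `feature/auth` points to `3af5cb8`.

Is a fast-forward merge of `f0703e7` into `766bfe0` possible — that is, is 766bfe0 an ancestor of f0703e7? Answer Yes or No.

A fast-forward from 766bfe0 to f0703e7 is possible iff 766bfe0 is an ancestor of f0703e7.
Ancestors of f0703e7: {bd2064f, f0703e7, f15a7e7}.
766bfe0 is not among them, so fast-forward is not possible.

No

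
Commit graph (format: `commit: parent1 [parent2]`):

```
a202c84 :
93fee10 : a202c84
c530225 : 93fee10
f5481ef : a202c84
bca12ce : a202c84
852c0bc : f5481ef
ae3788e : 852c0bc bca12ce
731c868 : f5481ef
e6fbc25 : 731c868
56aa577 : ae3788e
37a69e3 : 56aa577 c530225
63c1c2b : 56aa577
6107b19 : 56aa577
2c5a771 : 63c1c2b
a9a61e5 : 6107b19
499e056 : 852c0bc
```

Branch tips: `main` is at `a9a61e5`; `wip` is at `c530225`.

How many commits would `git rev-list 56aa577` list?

Walking parent pointers from 56aa577: reachable set = {56aa577, 852c0bc, a202c84, ae3788e, bca12ce, f5481ef}.
That is 6 commits.

6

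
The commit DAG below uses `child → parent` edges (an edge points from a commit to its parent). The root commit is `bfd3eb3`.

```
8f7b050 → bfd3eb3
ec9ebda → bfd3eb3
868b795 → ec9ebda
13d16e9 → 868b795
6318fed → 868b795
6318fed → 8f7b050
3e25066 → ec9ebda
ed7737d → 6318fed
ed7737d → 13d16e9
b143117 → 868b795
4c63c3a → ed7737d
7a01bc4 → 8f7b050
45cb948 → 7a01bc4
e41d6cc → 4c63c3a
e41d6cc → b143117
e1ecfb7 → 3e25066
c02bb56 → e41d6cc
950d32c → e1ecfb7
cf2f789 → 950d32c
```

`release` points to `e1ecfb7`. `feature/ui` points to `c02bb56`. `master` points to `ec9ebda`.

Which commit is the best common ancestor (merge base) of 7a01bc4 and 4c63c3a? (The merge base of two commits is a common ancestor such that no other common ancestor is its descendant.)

8f7b050

Ancestors of 7a01bc4: {7a01bc4, 8f7b050, bfd3eb3}.
Ancestors of 4c63c3a: {13d16e9, 4c63c3a, 6318fed, 868b795, 8f7b050, bfd3eb3, ec9ebda, ed7737d}.
Common ancestors: {8f7b050, bfd3eb3}.
Among these, 8f7b050 is not an ancestor of any other common ancestor — it is the merge base.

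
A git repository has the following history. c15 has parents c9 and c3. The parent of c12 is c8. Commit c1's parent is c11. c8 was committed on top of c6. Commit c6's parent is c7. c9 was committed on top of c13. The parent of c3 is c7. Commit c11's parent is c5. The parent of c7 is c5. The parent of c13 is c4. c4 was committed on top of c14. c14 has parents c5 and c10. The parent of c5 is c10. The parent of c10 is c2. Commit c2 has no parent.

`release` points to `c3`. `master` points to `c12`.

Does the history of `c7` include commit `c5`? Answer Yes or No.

Ancestors of c7 (commits reachable by following parents): {c10, c2, c5, c7}.
c5 is in that set, so it is an ancestor of c7.

Yes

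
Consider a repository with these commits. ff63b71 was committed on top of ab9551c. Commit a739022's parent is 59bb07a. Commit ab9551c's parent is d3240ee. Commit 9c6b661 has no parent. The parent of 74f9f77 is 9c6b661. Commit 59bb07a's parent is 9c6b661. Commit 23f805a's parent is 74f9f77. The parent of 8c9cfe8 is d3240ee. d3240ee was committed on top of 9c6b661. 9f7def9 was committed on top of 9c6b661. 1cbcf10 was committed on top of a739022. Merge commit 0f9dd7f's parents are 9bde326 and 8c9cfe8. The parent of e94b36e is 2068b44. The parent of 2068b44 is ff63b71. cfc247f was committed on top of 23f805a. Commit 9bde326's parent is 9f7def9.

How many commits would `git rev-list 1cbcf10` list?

Walking parent pointers from 1cbcf10: reachable set = {1cbcf10, 59bb07a, 9c6b661, a739022}.
That is 4 commits.

4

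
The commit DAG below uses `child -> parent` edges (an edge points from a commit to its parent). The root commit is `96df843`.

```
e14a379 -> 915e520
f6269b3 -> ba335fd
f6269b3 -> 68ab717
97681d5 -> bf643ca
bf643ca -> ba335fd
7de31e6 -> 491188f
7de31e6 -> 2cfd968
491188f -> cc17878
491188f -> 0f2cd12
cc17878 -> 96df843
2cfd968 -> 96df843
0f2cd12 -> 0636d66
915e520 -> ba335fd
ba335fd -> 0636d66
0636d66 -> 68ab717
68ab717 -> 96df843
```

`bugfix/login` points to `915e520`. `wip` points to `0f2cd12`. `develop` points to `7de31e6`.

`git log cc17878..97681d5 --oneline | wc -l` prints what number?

Reachable from 97681d5: {0636d66, 68ab717, 96df843, 97681d5, ba335fd, bf643ca}.
Reachable from cc17878: {96df843, cc17878}.
In 97681d5's history but not cc17878's: {0636d66, 68ab717, 97681d5, ba335fd, bf643ca} — 5 commits.

5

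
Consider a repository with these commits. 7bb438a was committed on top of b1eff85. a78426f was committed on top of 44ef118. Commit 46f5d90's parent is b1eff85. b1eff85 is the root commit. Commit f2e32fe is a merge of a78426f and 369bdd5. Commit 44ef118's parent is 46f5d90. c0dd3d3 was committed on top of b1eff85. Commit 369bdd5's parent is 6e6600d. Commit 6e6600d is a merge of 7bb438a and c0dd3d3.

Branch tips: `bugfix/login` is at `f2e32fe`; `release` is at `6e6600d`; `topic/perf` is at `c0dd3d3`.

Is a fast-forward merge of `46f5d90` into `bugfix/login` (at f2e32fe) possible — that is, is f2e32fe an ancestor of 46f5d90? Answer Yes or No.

No

A fast-forward from f2e32fe to 46f5d90 is possible iff f2e32fe is an ancestor of 46f5d90.
Ancestors of 46f5d90: {46f5d90, b1eff85}.
f2e32fe is not among them, so fast-forward is not possible.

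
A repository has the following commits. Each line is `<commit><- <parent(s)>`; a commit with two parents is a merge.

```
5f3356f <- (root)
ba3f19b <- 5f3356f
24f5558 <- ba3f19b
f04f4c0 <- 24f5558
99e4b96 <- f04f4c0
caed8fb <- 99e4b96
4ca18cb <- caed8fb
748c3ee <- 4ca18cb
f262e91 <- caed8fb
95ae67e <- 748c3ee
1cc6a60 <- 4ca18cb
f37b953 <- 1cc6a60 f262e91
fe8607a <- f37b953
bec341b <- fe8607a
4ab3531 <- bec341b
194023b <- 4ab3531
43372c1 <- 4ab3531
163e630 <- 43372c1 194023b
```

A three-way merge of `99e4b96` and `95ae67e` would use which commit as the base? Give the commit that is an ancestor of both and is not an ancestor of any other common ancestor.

Ancestors of 99e4b96: {24f5558, 5f3356f, 99e4b96, ba3f19b, f04f4c0}.
Ancestors of 95ae67e: {24f5558, 4ca18cb, 5f3356f, 748c3ee, 95ae67e, 99e4b96, ba3f19b, caed8fb, f04f4c0}.
Common ancestors: {24f5558, 5f3356f, 99e4b96, ba3f19b, f04f4c0}.
Among these, 99e4b96 is not an ancestor of any other common ancestor — it is the merge base.

99e4b96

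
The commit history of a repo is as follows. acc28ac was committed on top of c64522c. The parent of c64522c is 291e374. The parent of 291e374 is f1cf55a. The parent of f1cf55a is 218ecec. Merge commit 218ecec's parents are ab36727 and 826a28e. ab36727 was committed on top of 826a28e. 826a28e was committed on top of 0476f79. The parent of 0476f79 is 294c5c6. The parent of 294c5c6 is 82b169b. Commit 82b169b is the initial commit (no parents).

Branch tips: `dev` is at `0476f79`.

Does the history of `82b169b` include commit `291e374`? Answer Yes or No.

No

Ancestors of 82b169b: {82b169b}.
291e374 is not in that set, so it is not an ancestor of 82b169b.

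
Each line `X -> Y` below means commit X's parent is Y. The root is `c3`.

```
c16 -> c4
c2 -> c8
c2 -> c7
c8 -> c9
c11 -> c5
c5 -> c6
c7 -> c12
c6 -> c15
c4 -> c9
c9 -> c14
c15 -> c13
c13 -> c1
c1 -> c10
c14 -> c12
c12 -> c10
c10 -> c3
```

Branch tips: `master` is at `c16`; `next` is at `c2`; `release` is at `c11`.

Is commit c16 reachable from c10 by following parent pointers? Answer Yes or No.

No

Ancestors of c10: {c10, c3}.
c16 is not in that set, so it is not an ancestor of c10.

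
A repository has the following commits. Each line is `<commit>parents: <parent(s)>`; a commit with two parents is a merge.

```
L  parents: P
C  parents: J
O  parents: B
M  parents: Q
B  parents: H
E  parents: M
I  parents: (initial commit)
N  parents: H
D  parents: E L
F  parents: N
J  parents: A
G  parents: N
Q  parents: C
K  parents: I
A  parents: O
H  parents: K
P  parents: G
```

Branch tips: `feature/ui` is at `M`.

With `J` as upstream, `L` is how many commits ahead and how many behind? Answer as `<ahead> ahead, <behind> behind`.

Reachable from L: {G, H, I, K, L, N, P}.
Reachable from J: {A, B, H, I, J, K, O}.
Only in L's history (ahead): {G, L, N, P} — 4.
Only in J's history (behind): {A, B, J, O} — 4.

4 ahead, 4 behind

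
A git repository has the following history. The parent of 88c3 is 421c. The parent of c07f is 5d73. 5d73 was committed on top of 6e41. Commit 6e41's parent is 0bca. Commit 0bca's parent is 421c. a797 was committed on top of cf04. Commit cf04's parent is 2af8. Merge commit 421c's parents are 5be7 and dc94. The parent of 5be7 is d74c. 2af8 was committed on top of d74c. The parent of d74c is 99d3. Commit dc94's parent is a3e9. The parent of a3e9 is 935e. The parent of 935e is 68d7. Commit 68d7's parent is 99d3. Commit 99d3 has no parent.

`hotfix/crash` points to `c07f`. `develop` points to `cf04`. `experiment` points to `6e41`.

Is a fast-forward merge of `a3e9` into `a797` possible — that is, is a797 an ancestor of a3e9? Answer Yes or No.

A fast-forward from a797 to a3e9 is possible iff a797 is an ancestor of a3e9.
Ancestors of a3e9: {68d7, 935e, 99d3, a3e9}.
a797 is not among them, so fast-forward is not possible.

No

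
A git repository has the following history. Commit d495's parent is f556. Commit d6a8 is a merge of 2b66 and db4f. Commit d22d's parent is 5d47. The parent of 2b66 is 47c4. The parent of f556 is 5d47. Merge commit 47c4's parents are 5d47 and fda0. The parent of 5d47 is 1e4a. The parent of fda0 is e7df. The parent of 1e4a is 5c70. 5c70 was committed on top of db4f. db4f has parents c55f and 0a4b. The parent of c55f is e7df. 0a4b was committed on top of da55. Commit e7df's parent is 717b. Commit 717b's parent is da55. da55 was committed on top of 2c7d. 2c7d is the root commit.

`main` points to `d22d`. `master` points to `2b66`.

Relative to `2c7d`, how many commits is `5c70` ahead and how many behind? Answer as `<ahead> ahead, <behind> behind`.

Reachable from 5c70: {0a4b, 2c7d, 5c70, 717b, c55f, da55, db4f, e7df}.
Reachable from 2c7d: {2c7d}.
Only in 5c70's history (ahead): {0a4b, 5c70, 717b, c55f, da55, db4f, e7df} — 7.
Only in 2c7d's history (behind): {} — 0.

7 ahead, 0 behind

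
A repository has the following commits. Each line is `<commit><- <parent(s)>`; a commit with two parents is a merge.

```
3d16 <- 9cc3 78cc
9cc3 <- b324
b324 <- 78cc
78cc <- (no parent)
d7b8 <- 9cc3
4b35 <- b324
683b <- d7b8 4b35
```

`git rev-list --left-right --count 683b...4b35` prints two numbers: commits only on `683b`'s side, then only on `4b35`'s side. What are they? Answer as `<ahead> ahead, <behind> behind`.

Reachable from 683b: {4b35, 683b, 78cc, 9cc3, b324, d7b8}.
Reachable from 4b35: {4b35, 78cc, b324}.
Only in 683b's history (ahead): {683b, 9cc3, d7b8} — 3.
Only in 4b35's history (behind): {} — 0.

3 ahead, 0 behind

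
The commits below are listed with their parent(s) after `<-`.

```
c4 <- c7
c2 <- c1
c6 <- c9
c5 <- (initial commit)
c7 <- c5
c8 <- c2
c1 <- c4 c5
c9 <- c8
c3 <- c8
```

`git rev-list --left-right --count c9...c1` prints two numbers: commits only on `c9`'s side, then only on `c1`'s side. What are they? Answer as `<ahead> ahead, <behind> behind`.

3 ahead, 0 behind

Reachable from c9: {c1, c2, c4, c5, c7, c8, c9}.
Reachable from c1: {c1, c4, c5, c7}.
Only in c9's history (ahead): {c2, c8, c9} — 3.
Only in c1's history (behind): {} — 0.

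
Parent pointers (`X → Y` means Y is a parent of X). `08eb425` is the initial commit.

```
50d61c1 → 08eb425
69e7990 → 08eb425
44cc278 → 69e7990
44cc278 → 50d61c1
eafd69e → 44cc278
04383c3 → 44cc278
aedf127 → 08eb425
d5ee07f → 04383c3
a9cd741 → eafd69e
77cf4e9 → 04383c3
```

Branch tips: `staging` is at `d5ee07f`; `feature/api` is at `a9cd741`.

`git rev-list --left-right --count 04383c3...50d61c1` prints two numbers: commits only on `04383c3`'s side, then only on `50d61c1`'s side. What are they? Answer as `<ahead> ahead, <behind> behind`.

Reachable from 04383c3: {04383c3, 08eb425, 44cc278, 50d61c1, 69e7990}.
Reachable from 50d61c1: {08eb425, 50d61c1}.
Only in 04383c3's history (ahead): {04383c3, 44cc278, 69e7990} — 3.
Only in 50d61c1's history (behind): {} — 0.

3 ahead, 0 behind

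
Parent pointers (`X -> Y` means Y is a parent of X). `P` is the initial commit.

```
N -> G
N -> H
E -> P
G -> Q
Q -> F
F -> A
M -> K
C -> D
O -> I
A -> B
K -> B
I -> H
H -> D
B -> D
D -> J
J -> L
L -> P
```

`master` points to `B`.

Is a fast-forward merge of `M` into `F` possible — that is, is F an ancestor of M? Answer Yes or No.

No

A fast-forward from F to M is possible iff F is an ancestor of M.
Ancestors of M: {B, D, J, K, L, M, P}.
F is not among them, so fast-forward is not possible.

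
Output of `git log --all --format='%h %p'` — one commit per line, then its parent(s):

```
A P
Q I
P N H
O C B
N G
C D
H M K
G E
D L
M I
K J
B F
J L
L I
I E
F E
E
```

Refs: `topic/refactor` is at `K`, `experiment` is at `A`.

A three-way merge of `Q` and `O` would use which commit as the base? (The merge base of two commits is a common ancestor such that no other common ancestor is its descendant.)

Ancestors of Q: {E, I, Q}.
Ancestors of O: {B, C, D, E, F, I, L, O}.
Common ancestors: {E, I}.
Among these, I is not an ancestor of any other common ancestor — it is the merge base.

I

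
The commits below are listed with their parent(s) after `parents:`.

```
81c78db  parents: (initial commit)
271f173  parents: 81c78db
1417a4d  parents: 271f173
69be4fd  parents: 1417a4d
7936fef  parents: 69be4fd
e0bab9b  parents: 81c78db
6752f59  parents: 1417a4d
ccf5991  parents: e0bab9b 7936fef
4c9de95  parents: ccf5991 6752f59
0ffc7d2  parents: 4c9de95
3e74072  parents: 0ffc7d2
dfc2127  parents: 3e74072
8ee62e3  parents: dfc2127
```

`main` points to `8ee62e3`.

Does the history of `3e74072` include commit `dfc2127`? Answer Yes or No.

No

Ancestors of 3e74072: {0ffc7d2, 1417a4d, 271f173, 3e74072, 4c9de95, 6752f59, 69be4fd, 7936fef, 81c78db, ccf5991, e0bab9b}.
dfc2127 is not in that set, so it is not an ancestor of 3e74072.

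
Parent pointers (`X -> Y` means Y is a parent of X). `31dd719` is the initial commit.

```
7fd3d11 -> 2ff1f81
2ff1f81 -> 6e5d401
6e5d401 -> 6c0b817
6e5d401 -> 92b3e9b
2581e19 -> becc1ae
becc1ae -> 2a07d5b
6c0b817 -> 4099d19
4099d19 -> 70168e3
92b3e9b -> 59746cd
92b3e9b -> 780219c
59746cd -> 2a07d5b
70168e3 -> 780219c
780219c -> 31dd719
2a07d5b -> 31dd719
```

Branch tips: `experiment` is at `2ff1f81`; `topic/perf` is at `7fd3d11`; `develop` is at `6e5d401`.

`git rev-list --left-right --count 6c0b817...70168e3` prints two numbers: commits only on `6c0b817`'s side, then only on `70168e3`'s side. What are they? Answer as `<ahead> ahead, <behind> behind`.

2 ahead, 0 behind

Reachable from 6c0b817: {31dd719, 4099d19, 6c0b817, 70168e3, 780219c}.
Reachable from 70168e3: {31dd719, 70168e3, 780219c}.
Only in 6c0b817's history (ahead): {4099d19, 6c0b817} — 2.
Only in 70168e3's history (behind): {} — 0.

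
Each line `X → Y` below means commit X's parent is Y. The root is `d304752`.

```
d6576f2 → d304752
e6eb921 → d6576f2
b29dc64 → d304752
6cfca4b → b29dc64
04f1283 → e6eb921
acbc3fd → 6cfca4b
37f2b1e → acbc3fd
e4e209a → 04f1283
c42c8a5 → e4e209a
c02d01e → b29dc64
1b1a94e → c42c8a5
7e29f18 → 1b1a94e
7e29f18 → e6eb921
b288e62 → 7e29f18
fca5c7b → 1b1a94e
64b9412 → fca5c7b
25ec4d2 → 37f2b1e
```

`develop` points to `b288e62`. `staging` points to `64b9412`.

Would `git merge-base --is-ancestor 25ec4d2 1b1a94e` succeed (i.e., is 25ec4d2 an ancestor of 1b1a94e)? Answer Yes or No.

Ancestors of 1b1a94e: {04f1283, 1b1a94e, c42c8a5, d304752, d6576f2, e4e209a, e6eb921}.
25ec4d2 is not in that set, so it is not an ancestor of 1b1a94e.

No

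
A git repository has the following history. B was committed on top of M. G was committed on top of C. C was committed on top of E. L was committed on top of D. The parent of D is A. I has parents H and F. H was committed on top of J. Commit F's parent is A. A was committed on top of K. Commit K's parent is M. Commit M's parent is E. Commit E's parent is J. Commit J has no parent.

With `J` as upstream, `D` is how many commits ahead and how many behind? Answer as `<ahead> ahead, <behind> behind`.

5 ahead, 0 behind

Reachable from D: {A, D, E, J, K, M}.
Reachable from J: {J}.
Only in D's history (ahead): {A, D, E, K, M} — 5.
Only in J's history (behind): {} — 0.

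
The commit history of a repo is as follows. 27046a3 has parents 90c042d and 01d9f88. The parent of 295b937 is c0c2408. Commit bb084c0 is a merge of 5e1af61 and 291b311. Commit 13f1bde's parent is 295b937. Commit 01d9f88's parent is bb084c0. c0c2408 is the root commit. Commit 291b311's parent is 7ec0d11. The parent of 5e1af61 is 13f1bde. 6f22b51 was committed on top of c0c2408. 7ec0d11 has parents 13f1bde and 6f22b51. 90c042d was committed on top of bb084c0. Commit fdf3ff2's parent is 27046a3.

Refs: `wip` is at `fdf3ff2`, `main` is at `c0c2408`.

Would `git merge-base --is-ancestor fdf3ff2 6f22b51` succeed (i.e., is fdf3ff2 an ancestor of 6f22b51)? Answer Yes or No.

Ancestors of 6f22b51: {6f22b51, c0c2408}.
fdf3ff2 is not in that set, so it is not an ancestor of 6f22b51.

No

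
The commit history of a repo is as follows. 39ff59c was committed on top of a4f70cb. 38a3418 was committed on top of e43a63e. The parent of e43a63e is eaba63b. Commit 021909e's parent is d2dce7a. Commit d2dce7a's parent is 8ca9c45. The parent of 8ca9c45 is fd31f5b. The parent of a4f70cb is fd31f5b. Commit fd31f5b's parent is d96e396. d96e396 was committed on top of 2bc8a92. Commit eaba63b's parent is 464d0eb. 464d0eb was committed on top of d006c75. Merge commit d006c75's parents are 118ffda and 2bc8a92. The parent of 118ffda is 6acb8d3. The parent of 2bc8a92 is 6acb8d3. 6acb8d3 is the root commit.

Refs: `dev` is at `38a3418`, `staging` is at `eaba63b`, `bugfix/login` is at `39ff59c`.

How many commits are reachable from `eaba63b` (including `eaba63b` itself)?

Walking parent pointers from eaba63b: reachable set = {118ffda, 2bc8a92, 464d0eb, 6acb8d3, d006c75, eaba63b}.
That is 6 commits.

6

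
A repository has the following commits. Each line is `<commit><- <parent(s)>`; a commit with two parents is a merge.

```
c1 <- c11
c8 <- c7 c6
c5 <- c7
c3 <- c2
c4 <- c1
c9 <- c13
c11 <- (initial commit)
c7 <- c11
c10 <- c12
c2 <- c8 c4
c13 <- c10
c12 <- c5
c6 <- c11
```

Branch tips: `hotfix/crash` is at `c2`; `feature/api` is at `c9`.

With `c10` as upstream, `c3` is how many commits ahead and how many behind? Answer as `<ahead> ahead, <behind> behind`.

Reachable from c3: {c1, c11, c2, c3, c4, c6, c7, c8}.
Reachable from c10: {c10, c11, c12, c5, c7}.
Only in c3's history (ahead): {c1, c2, c3, c4, c6, c8} — 6.
Only in c10's history (behind): {c10, c12, c5} — 3.

6 ahead, 3 behind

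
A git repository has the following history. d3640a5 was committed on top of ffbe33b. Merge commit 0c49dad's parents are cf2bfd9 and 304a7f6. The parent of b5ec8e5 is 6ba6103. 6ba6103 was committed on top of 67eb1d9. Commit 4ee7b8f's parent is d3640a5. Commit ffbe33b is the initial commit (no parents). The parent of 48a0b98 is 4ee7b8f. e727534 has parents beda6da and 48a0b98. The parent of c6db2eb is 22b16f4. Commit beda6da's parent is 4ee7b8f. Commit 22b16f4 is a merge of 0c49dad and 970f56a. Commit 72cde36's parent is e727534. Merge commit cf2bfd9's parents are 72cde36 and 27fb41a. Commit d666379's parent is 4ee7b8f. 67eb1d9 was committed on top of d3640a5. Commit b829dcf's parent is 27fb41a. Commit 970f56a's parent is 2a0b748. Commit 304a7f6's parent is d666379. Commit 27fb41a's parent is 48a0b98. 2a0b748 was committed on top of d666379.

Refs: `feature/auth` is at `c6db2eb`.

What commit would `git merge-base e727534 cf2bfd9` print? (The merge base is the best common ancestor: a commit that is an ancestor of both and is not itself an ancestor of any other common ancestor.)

Ancestors of e727534: {48a0b98, 4ee7b8f, beda6da, d3640a5, e727534, ffbe33b}.
Ancestors of cf2bfd9: {27fb41a, 48a0b98, 4ee7b8f, 72cde36, beda6da, cf2bfd9, d3640a5, e727534, ffbe33b}.
Common ancestors: {48a0b98, 4ee7b8f, beda6da, d3640a5, e727534, ffbe33b}.
Among these, e727534 is not an ancestor of any other common ancestor — it is the merge base.

e727534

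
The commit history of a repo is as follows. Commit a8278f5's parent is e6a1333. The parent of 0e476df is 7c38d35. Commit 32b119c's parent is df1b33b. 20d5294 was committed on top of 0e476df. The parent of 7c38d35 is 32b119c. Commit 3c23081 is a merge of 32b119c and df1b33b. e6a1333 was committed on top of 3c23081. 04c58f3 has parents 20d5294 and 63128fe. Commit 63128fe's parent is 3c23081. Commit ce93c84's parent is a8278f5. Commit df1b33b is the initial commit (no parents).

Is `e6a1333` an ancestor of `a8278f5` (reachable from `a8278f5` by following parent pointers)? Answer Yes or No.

Ancestors of a8278f5 (commits reachable by following parents): {32b119c, 3c23081, a8278f5, df1b33b, e6a1333}.
e6a1333 is in that set, so it is an ancestor of a8278f5.

Yes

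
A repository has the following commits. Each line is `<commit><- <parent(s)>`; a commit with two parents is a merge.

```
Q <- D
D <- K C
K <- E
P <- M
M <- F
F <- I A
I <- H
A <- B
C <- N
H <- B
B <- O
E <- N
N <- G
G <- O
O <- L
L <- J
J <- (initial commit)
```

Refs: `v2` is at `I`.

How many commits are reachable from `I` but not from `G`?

Reachable from I: {B, H, I, J, L, O}.
Reachable from G: {G, J, L, O}.
In I's history but not G's: {B, H, I} — 3 commits.

3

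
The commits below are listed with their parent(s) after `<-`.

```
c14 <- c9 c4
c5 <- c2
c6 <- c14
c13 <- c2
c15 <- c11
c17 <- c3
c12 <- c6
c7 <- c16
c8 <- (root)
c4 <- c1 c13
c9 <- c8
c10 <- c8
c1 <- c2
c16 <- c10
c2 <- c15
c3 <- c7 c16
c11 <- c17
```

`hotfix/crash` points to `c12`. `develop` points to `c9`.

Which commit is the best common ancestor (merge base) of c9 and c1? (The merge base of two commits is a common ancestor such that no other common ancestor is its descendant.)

Ancestors of c9: {c8, c9}.
Ancestors of c1: {c1, c10, c11, c15, c16, c17, c2, c3, c7, c8}.
Common ancestors: {c8}.
The only common ancestor is c8, so it is the merge base.

c8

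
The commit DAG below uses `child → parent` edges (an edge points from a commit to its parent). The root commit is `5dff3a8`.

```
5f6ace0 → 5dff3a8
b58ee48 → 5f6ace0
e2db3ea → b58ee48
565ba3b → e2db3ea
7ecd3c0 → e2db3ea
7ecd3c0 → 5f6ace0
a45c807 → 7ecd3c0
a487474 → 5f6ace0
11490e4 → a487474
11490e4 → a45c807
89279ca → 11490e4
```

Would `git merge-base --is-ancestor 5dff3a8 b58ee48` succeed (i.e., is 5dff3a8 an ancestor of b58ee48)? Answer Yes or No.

Ancestors of b58ee48 (commits reachable by following parents): {5dff3a8, 5f6ace0, b58ee48}.
5dff3a8 is in that set, so it is an ancestor of b58ee48.

Yes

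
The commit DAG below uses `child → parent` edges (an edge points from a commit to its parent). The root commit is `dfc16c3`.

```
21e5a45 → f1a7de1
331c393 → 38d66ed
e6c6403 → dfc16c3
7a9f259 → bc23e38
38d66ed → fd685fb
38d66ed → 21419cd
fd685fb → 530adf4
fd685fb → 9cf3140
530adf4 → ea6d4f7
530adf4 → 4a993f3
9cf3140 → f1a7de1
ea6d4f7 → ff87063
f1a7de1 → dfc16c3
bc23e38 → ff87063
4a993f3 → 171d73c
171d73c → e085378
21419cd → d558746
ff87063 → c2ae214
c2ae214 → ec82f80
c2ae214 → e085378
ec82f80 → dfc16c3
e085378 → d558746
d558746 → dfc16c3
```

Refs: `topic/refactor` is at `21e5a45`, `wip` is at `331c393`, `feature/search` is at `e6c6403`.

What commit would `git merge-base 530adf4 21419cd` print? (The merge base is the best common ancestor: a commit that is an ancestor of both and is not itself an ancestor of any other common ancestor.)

d558746

Ancestors of 530adf4: {171d73c, 4a993f3, 530adf4, c2ae214, d558746, dfc16c3, e085378, ea6d4f7, ec82f80, ff87063}.
Ancestors of 21419cd: {21419cd, d558746, dfc16c3}.
Common ancestors: {d558746, dfc16c3}.
Among these, d558746 is not an ancestor of any other common ancestor — it is the merge base.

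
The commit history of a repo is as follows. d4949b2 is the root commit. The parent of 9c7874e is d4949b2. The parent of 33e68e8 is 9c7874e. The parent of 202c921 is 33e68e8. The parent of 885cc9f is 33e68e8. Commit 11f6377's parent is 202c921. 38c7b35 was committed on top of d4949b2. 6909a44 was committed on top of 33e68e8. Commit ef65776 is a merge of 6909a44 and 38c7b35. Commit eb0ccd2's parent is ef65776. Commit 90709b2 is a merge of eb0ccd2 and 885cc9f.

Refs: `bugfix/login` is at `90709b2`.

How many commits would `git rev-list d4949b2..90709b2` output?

Reachable from 90709b2: {33e68e8, 38c7b35, 6909a44, 885cc9f, 90709b2, 9c7874e, d4949b2, eb0ccd2, ef65776}.
Reachable from d4949b2: {d4949b2}.
In 90709b2's history but not d4949b2's: {33e68e8, 38c7b35, 6909a44, 885cc9f, 90709b2, 9c7874e, eb0ccd2, ef65776} — 8 commits.

8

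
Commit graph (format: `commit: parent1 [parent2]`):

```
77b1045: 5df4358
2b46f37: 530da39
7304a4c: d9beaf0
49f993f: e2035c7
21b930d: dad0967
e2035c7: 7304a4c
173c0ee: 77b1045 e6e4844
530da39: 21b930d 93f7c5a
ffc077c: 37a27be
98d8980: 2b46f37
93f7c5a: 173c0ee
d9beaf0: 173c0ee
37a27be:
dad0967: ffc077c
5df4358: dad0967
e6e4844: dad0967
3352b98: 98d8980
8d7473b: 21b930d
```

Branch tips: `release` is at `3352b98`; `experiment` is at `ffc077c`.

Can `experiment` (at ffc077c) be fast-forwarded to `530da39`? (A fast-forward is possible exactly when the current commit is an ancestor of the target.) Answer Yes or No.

A fast-forward from ffc077c to 530da39 is possible iff ffc077c is an ancestor of 530da39.
Ancestors of 530da39: {173c0ee, 21b930d, 37a27be, 530da39, 5df4358, 77b1045, 93f7c5a, dad0967, e6e4844, ffc077c}.
ffc077c is among them, so fast-forward is possible.

Yes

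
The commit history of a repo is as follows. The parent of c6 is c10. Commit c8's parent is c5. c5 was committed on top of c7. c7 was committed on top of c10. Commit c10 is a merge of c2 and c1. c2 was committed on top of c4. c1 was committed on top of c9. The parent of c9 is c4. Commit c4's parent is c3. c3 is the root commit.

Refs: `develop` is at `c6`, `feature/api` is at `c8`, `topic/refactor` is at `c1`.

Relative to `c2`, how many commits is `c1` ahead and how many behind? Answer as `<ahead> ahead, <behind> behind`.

Reachable from c1: {c1, c3, c4, c9}.
Reachable from c2: {c2, c3, c4}.
Only in c1's history (ahead): {c1, c9} — 2.
Only in c2's history (behind): {c2} — 1.

2 ahead, 1 behind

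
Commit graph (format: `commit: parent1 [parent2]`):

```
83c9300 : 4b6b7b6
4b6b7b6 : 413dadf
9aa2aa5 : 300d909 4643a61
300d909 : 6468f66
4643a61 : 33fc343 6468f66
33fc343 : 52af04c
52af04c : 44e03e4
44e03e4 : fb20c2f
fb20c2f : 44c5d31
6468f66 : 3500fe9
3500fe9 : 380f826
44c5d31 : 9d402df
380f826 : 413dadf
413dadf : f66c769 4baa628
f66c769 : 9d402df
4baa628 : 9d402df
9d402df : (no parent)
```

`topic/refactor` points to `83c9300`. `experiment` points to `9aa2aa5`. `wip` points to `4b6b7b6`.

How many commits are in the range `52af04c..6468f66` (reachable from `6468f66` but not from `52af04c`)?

Reachable from 6468f66: {3500fe9, 380f826, 413dadf, 4baa628, 6468f66, 9d402df, f66c769}.
Reachable from 52af04c: {44c5d31, 44e03e4, 52af04c, 9d402df, fb20c2f}.
In 6468f66's history but not 52af04c's: {3500fe9, 380f826, 413dadf, 4baa628, 6468f66, f66c769} — 6 commits.

6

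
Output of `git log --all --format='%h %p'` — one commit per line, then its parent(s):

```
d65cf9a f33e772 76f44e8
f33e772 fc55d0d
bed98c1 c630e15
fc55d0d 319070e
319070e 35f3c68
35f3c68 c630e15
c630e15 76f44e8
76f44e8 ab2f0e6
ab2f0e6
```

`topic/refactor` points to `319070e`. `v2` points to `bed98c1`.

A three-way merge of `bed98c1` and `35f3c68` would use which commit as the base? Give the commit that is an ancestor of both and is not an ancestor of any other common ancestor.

c630e15

Ancestors of bed98c1: {76f44e8, ab2f0e6, bed98c1, c630e15}.
Ancestors of 35f3c68: {35f3c68, 76f44e8, ab2f0e6, c630e15}.
Common ancestors: {76f44e8, ab2f0e6, c630e15}.
Among these, c630e15 is not an ancestor of any other common ancestor — it is the merge base.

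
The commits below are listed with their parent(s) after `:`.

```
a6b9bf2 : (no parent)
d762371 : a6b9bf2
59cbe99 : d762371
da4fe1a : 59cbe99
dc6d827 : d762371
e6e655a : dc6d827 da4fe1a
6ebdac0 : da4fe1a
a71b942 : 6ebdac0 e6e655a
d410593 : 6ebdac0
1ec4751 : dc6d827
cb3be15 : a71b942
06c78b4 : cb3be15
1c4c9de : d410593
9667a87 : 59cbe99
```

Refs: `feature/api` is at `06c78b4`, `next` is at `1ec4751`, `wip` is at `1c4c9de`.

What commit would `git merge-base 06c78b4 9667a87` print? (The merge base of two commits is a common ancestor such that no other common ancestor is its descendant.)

Ancestors of 06c78b4: {06c78b4, 59cbe99, 6ebdac0, a6b9bf2, a71b942, cb3be15, d762371, da4fe1a, dc6d827, e6e655a}.
Ancestors of 9667a87: {59cbe99, 9667a87, a6b9bf2, d762371}.
Common ancestors: {59cbe99, a6b9bf2, d762371}.
Among these, 59cbe99 is not an ancestor of any other common ancestor — it is the merge base.

59cbe99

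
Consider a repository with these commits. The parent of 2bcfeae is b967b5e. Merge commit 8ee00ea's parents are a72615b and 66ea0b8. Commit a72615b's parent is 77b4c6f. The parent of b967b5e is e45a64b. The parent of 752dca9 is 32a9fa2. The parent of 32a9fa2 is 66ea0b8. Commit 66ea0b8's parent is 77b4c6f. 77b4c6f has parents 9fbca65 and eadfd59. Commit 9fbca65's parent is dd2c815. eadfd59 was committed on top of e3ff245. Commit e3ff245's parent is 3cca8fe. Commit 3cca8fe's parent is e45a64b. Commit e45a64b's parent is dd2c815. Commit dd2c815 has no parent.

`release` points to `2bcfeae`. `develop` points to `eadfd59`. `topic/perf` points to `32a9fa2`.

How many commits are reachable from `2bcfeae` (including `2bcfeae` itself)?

Walking parent pointers from 2bcfeae: reachable set = {2bcfeae, b967b5e, dd2c815, e45a64b}.
That is 4 commits.

4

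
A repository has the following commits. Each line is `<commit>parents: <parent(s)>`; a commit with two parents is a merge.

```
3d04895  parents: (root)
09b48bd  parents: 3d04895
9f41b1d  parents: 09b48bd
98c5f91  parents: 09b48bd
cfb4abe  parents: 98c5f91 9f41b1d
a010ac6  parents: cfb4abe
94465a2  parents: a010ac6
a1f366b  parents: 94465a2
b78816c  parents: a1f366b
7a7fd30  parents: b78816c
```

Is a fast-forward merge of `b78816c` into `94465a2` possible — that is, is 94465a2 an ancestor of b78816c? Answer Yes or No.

A fast-forward from 94465a2 to b78816c is possible iff 94465a2 is an ancestor of b78816c.
Ancestors of b78816c: {09b48bd, 3d04895, 94465a2, 98c5f91, 9f41b1d, a010ac6, a1f366b, b78816c, cfb4abe}.
94465a2 is among them, so fast-forward is possible.

Yes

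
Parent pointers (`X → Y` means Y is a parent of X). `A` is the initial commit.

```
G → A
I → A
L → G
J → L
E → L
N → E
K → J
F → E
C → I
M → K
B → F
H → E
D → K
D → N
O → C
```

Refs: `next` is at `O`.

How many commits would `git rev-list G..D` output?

6

Reachable from D: {A, D, E, G, J, K, L, N}.
Reachable from G: {A, G}.
In D's history but not G's: {D, E, J, K, L, N} — 6 commits.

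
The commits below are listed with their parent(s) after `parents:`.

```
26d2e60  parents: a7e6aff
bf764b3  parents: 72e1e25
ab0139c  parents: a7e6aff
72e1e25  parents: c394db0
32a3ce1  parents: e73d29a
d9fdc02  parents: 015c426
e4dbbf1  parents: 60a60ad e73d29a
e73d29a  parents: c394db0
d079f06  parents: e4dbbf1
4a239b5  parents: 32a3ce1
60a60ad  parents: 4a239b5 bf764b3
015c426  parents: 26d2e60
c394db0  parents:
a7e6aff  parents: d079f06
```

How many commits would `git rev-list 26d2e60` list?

11

Walking parent pointers from 26d2e60: reachable set = {26d2e60, 32a3ce1, 4a239b5, 60a60ad, 72e1e25, a7e6aff, bf764b3, c394db0, d079f06, e4dbbf1, e73d29a}.
That is 11 commits.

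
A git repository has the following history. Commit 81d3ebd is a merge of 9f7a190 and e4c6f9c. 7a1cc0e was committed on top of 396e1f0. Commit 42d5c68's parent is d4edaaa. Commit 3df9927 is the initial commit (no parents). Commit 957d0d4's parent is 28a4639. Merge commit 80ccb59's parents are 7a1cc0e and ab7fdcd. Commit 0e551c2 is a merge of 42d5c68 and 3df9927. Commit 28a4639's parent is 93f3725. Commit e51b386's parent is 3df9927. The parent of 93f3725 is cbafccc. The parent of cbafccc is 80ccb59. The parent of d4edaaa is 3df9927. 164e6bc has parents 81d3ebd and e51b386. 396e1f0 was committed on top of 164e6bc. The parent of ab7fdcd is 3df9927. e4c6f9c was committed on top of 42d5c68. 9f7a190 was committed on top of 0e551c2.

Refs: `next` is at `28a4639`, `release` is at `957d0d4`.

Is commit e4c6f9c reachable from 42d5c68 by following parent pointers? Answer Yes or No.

No

Ancestors of 42d5c68: {3df9927, 42d5c68, d4edaaa}.
e4c6f9c is not in that set, so it is not an ancestor of 42d5c68.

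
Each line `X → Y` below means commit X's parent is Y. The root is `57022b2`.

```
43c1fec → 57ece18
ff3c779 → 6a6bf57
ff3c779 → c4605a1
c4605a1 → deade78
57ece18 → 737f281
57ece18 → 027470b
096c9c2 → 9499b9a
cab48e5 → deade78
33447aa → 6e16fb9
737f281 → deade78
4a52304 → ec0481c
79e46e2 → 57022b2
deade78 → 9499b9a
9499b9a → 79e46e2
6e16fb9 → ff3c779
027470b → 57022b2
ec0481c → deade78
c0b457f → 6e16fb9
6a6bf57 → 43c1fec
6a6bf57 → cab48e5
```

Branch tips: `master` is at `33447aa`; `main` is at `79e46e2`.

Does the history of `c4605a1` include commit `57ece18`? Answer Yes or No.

No

Ancestors of c4605a1: {57022b2, 79e46e2, 9499b9a, c4605a1, deade78}.
57ece18 is not in that set, so it is not an ancestor of c4605a1.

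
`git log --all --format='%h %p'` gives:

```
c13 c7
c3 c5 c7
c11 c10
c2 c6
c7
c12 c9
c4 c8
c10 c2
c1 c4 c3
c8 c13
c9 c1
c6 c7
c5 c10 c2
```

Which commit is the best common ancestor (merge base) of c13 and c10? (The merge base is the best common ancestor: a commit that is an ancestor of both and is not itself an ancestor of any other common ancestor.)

c7

Ancestors of c13: {c13, c7}.
Ancestors of c10: {c10, c2, c6, c7}.
Common ancestors: {c7}.
The only common ancestor is c7, so it is the merge base.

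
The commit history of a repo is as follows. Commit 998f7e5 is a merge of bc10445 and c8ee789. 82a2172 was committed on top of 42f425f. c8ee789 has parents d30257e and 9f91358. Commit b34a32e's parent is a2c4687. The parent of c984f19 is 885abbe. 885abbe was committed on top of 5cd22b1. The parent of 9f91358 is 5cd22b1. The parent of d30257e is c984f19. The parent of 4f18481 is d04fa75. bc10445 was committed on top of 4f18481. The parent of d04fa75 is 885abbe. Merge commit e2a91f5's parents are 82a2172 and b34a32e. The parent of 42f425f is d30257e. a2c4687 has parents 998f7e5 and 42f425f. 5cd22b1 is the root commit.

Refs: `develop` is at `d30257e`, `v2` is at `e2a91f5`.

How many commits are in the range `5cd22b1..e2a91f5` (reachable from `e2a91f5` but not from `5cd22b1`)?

14

Reachable from e2a91f5: {42f425f, 4f18481, 5cd22b1, 82a2172, 885abbe, 998f7e5, 9f91358, a2c4687, b34a32e, bc10445, c8ee789, c984f19, d04fa75, d30257e, e2a91f5}.
Reachable from 5cd22b1: {5cd22b1}.
In e2a91f5's history but not 5cd22b1's: {42f425f, 4f18481, 82a2172, 885abbe, 998f7e5, 9f91358, a2c4687, b34a32e, bc10445, c8ee789, c984f19, d04fa75, d30257e, e2a91f5} — 14 commits.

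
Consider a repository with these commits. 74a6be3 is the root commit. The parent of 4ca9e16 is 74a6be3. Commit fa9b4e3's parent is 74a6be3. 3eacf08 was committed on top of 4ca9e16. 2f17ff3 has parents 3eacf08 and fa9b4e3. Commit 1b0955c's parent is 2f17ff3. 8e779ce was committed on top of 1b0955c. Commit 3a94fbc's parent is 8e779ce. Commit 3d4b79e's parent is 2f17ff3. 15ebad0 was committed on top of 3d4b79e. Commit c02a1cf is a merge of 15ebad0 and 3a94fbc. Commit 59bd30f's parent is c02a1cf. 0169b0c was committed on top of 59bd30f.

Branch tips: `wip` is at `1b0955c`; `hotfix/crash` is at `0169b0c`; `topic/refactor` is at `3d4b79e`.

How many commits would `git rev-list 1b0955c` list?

6

Walking parent pointers from 1b0955c: reachable set = {1b0955c, 2f17ff3, 3eacf08, 4ca9e16, 74a6be3, fa9b4e3}.
That is 6 commits.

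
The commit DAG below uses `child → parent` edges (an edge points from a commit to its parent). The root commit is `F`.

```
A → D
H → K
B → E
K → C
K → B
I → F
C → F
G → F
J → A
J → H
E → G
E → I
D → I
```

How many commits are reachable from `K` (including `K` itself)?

7

Walking parent pointers from K: reachable set = {B, C, E, F, G, I, K}.
That is 7 commits.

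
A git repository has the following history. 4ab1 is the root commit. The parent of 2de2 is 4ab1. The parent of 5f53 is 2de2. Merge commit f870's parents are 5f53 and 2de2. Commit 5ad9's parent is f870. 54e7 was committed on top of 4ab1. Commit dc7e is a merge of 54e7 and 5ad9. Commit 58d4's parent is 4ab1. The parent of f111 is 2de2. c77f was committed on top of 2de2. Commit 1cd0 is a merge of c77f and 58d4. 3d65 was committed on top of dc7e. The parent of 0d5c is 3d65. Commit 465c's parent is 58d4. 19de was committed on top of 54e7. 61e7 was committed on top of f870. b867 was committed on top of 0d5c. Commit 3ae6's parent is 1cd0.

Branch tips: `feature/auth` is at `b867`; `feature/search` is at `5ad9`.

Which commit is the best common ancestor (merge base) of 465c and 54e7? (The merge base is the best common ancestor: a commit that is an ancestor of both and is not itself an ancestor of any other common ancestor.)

Ancestors of 465c: {465c, 4ab1, 58d4}.
Ancestors of 54e7: {4ab1, 54e7}.
Common ancestors: {4ab1}.
The only common ancestor is 4ab1, so it is the merge base.

4ab1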